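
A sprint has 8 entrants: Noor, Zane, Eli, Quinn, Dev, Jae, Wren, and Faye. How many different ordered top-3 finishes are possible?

336

This is an ordered selection of 3 from 8: P(8,3).
That gives 8 × 7 × 6 = 336.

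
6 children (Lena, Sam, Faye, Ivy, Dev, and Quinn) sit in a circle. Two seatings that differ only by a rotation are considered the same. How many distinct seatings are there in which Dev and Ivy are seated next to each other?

Glue Dev and Ivy into a block (2 internal orders). Seating 5 units around a circle gives (4)! arrangements.
So 2 × (4)! = 2 × 24 = 48.

48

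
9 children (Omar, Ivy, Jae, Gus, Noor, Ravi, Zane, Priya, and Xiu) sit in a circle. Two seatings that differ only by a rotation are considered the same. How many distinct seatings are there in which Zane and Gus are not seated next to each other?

Without the restriction there are (8)! = 40320 seatings.
Those with Zane next to Gus: fuse the pair into one unit and seat 8 units around a circle — 2·(7)! = 10080.
Subtracting, 40320 − 10080 = 30240.

30240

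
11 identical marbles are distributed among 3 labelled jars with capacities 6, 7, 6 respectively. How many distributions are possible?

38

By stars and bars, unrestricted non-negative solutions to x_1+…+x_3 = 11 number C(11+2,2) = 78.
Subtract solutions that violate a single cap (substitute x_i' = x_i − (cap_i+1)): x_1 ≥ 7 gives C(6,2) = 15; x_2 ≥ 8 gives C(5,2) = 10; x_3 ≥ 7 gives C(6,2) = 15. Together 40.
No two caps can be exceeded simultaneously, so the pair terms are all 0.
By inclusion–exclusion the count is 78 − 40 + 0 = 38.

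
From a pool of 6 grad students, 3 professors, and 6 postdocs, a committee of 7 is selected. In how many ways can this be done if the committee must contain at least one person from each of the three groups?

Total 7-person selections from all 15: C(15,7) = 6435.
Subtract selections that omit an entire group: no grad students → C(9,7) = 36; no professors → C(12,7) = 792; no postdocs → C(9,7) = 36.
Add back selections omitting two groups (i.e. drawn from a single group): C(6,7) + C(3,7) + C(6,7) = 0.
By inclusion–exclusion: 6435 − 864 + 0 = 5571.

5571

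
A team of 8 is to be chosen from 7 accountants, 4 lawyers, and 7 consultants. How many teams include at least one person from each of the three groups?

With no constraint there are C(18,8) = 43758 possible selections.
Subtract selections that omit an entire group: no accountants → C(11,8) = 165; no lawyers → C(14,8) = 3003; no consultants → C(11,8) = 165.
Add back selections omitting two groups (i.e. drawn from a single group): C(7,8) + C(4,8) + C(7,8) = 0.
By inclusion–exclusion: 43758 − 3333 + 0 = 40425.

40425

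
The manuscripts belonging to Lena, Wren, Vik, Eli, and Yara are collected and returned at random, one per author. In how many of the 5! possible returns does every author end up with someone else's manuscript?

Let Aᵢ be the assignments in which author i gets their own manuscript. We want the size of the complement of A₁∪…∪A_5.
By inclusion–exclusion this is Σ_{j=0}^{5} (−1)^j C(5,j)·(5−j)!.
Computing: 120 − 120 + 60 − 20 + 5 − 1 = 44.

44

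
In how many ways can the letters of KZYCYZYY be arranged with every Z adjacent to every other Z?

Treat the 2 copies of Z as a single block. The multiset to arrange is then {ZZ, C, K, Y, Y, Y, Y}, 7 items in all.
That gives (7)!/(4!) = 210 arrangements.

210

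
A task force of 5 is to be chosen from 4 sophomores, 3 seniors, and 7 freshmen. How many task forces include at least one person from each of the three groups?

With no constraint there are C(14,5) = 2002 possible selections.
Selections missing a whole group: no sophomores → C(10,5) = 252; no seniors → C(11,5) = 462; no freshmen → C(7,5) = 21.
Add back selections omitting two groups (i.e. drawn from a single group): C(4,5) + C(3,5) + C(7,5) = 21.
By inclusion–exclusion: 2002 − 735 + 21 = 1288.

1288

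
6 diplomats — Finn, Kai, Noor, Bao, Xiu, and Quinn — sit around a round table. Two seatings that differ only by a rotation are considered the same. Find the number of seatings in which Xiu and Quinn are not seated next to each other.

Without the restriction there are (5)! = 120 seatings.
Seatings with Xiu beside Quinn: treat them as a block with 2 internal orders, giving 2 × (4)! = 48.
Subtracting, 120 − 48 = 72.

72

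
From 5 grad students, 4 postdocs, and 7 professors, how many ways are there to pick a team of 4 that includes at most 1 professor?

Split by how many professors are chosen (0 through 1).
Sum: C(7,0)·C(9,4) + C(7,1)·C(9,3) = 126 + 588 = 714.

714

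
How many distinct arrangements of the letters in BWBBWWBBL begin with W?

168

With the first slot taken by W, it remains to arrange the other 8 letters (BBBWWBBL).
Those 8 letters have B appearing 5 times and W appearing twice, giving (8)!/(5!·2!) = 168.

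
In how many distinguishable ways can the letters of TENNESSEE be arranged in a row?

3780

TENNESSEE has 9 letters with E appearing 4 times, N appearing twice, and S appearing twice.
Dividing 9! = 362880 by 4!·2!·2! = 96 for the repeated letters gives 3780.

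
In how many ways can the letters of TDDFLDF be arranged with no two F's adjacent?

There are 7!/(3!·2!) = 420 arrangements of TDDFLDF in total.
If the two F's are adjacent, glue them into one block, leaving 6 items to arrange: (6)!/(3!) = 120 ways.
Subtracting, 420 − 120 = 300 arrangements keep the F's apart.

300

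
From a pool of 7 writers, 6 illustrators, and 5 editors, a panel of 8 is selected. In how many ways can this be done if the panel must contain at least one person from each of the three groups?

41811

Total 8-person selections from all 18: C(18,8) = 43758.
Selections missing a whole group: no writers → C(11,8) = 165; no illustrators → C(12,8) = 495; no editors → C(13,8) = 1287.
Add back selections omitting two groups (i.e. drawn from a single group): C(7,8) + C(6,8) + C(5,8) = 0.
By inclusion–exclusion: 43758 − 1947 + 0 = 41811.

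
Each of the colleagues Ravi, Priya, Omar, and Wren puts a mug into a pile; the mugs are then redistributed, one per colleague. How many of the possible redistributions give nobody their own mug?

9

This is the derangement count D_4: permutations of 4 items with no fixed point.
By inclusion–exclusion this is Σ_{j=0}^{4} (−1)^j C(4,j)·(4−j)!.
Computing: 24 − 24 + 12 − 4 + 1 = 9.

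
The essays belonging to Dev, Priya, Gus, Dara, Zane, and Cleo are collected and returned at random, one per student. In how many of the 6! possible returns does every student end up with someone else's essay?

Count assignments avoiding every fixed point. For any j of the 6 students fixed to their own essay, the other 6−j can be arranged in (6−j)! ways.
By inclusion–exclusion this is Σ_{j=0}^{6} (−1)^j C(6,j)·(6−j)!.
Computing: 720 − 720 + 360 − 120 + 30 − 6 + 1 = 265.

265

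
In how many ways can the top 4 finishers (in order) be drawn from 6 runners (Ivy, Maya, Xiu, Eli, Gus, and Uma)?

There are 6 choices for 1st place, 5 for 2nd, and so on down to 3 for position 4.
That gives 6 × 5 × 4 × 3 = 360.

360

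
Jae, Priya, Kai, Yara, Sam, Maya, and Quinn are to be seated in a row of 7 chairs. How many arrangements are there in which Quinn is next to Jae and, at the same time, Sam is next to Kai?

Treat {Quinn,Jae} as one block (2 orders) and {Sam,Kai} as another (2 orders).
That leaves 5 units to arrange: 2 × 2 × 5! = 4 × 120 = 480.

480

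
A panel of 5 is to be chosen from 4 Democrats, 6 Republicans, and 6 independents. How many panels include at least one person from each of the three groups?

3084

Total 5-person selections from all 16: C(16,5) = 4368.
Subtract selections that omit an entire group: no Democrats → C(12,5) = 792; no Republicans → C(10,5) = 252; no independents → C(10,5) = 252.
Add back selections omitting two groups (i.e. drawn from a single group): C(4,5) + C(6,5) + C(6,5) = 12.
By inclusion–exclusion: 4368 − 1296 + 12 = 3084.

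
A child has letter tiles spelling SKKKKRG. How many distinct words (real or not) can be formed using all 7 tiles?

210

The 7 letters of SKKKKRG have repeats: K appearing 4 times.
Dividing 7! = 5040 by 4! = 24 for the repeated letters gives 210.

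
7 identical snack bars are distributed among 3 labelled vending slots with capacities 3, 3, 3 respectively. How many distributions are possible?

6

Ignoring the caps, the number of non-negative solutions to x_1+…+x_3 = 7 is C(9,2) = 36.
Subtract solutions that violate a single cap (substitute x_i' = x_i − (cap_i+1)): x_1 ≥ 4 gives C(5,2) = 10; x_2 ≥ 4 gives C(5,2) = 10; x_3 ≥ 4 gives C(5,2) = 10. Together 30.
No two caps can be exceeded simultaneously, so the pair terms are all 0.
By inclusion–exclusion the count is 36 − 30 + 0 = 6.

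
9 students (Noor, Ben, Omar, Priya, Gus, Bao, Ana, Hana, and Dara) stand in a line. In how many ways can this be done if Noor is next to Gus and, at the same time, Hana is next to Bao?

20160

Treat {Noor,Gus} as one block (2 orders) and {Hana,Bao} as another (2 orders).
That leaves 7 units to arrange: 2 × 2 × 7! = 4 × 5040 = 20160.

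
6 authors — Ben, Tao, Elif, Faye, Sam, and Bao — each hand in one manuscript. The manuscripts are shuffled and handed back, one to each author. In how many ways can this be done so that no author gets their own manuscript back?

265

This is the derangement count D_6: permutations of 6 items with no fixed point.
By inclusion–exclusion this is Σ_{j=0}^{6} (−1)^j C(6,j)·(6−j)!.
Computing: 720 − 720 + 360 − 120 + 30 − 6 + 1 = 265.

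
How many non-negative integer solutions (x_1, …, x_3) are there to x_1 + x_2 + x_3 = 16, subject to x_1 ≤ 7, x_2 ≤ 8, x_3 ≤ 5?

Ignoring the caps, the number of non-negative solutions to x_1+…+x_3 = 16 is C(18,2) = 153.
Subtract solutions that violate a single cap (substitute x_i' = x_i − (cap_i+1)): x_1 ≥ 8 gives C(10,2) = 45; x_2 ≥ 9 gives C(9,2) = 36; x_3 ≥ 6 gives C(12,2) = 66. Together 147.
Add back pairs where two caps are both exceeded: 0 + 6 + 3 = 9.
By inclusion–exclusion the count is 153 − 147 + 9 = 15.

15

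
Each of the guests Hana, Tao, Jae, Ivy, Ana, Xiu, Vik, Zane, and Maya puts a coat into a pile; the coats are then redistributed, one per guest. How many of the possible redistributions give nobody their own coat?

Let Aᵢ be the assignments in which guest i gets their own coat. We want the size of the complement of A₁∪…∪A_9.
By inclusion–exclusion this is Σ_{j=0}^{9} (−1)^j C(9,j)·(9−j)!.
Computing: 362880 − 362880 + 181440 − 60480 + 15120 − 3024 + 504 − 72 + 9 − 1 = 133496.

133496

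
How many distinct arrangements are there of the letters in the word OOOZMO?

30

The 6 letters of OOOZMO have repeats: O appearing 4 times.
The number of distinct arrangements is 6!/(4!) = 720/24 = 30.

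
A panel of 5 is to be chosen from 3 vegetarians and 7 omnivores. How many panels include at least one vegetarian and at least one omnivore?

231

Unrestricted: C(10,5) = 252 ways to pick any 5 of the 10.
Selections missing a whole group: no vegetarians → C(7,5) = 21; no omnivores → C(3,5) = 0.
Both groups omitted at once is impossible, so 252 − 21 = 231.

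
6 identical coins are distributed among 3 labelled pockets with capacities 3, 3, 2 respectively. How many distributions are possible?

6

Ignoring the caps, the number of non-negative solutions to x_1+…+x_3 = 6 is C(8,2) = 28.
Subtract solutions that violate a single cap (substitute x_i' = x_i − (cap_i+1)): x_1 ≥ 4 gives C(4,2) = 6; x_2 ≥ 4 gives C(4,2) = 6; x_3 ≥ 3 gives C(5,2) = 10. Together 22.
No two caps can be exceeded simultaneously, so the pair terms are all 0.
By inclusion–exclusion the count is 28 − 22 + 0 = 6.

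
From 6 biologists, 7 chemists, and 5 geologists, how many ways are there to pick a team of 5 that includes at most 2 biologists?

Split by how many biologists are chosen (0 through 2).
Sum: C(6,0)·C(12,5) + C(6,1)·C(12,4) + C(6,2)·C(12,3) = 792 + 2970 + 3300 = 7062.

7062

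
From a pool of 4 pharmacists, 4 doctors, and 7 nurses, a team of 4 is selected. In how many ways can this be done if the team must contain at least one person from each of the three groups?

Unrestricted: C(15,4) = 1365 ways to pick any 4 of the 15.
Subtract selections that omit an entire group: no pharmacists → C(11,4) = 330; no doctors → C(11,4) = 330; no nurses → C(8,4) = 70.
Add back selections omitting two groups (i.e. drawn from a single group): C(4,4) + C(4,4) + C(7,4) = 37.
By inclusion–exclusion: 1365 − 730 + 37 = 672.

672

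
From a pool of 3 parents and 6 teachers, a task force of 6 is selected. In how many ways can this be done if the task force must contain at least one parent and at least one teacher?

83

Total 6-person selections from all 9: C(9,6) = 84.
Subtract selections that omit an entire group: no parents → C(6,6) = 1; no teachers → C(3,6) = 0.
Both groups omitted at once is impossible, so 84 − 1 = 83.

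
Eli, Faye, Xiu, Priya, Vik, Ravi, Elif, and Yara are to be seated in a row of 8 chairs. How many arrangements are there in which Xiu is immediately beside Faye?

Glue Xiu and Faye into one block (2 internal orders), leaving 7 units to arrange in a row.
That gives 2 × 7! = 2 × 5040 = 10080.

10080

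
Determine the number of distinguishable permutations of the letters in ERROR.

The 5 letters of ERROR have repeats: R appearing 3 times.
The number of distinct arrangements is 5!/(3!) = 120/6 = 20.

20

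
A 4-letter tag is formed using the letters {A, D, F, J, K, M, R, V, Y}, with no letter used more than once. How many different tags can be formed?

Choose and order 4 of the 9 symbols: the first letter has 9 options, the next 8, then 7, 6.
That product is 9 × 8 × 7 × 6 = 3024.

3024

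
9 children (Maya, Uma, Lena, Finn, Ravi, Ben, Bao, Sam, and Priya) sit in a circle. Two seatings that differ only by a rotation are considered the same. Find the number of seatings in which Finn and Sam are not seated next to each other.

30240

All circular seatings of 9 people number (8)! = 40320.
Seatings with Finn beside Sam: treat them as a block with 2 internal orders, giving 2 × (7)! = 10080.
Subtracting, 40320 − 10080 = 30240.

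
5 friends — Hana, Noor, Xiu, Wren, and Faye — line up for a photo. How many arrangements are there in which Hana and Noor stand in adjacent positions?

Treat {Hana, Noor} as a single unit. There are 4 units to order, and the pair itself can be ordered 2 ways.
That gives 2 × 4! = 2 × 24 = 48.

48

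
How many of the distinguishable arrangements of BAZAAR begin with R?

With the first slot taken by R, it remains to arrange the other 5 letters (BAZAA).
Those 5 letters have A appearing 3 times, giving (5)!/(3!) = 20.

20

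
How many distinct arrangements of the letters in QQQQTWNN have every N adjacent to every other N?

210

Treat the 2 copies of N as a single block. The multiset to arrange is then {NN, Q, Q, Q, Q, T, W}, 7 items in all.
That gives (7)!/(4!) = 210 arrangements.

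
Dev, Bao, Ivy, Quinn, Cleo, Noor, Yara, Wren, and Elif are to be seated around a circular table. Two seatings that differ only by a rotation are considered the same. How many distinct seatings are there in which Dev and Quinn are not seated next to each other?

Without the restriction there are (8)! = 40320 seatings.
Seatings with Dev beside Quinn: treat them as a block with 2 internal orders, giving 2 × (7)! = 10080.
Subtracting, 40320 − 10080 = 30240.

30240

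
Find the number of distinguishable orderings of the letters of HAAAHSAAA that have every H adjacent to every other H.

Treat the 2 copies of H as a single block. The multiset to arrange is then {HH, A, A, A, A, A, A, S}, 8 items in all.
That gives (8)!/(6!) = 56 arrangements.

56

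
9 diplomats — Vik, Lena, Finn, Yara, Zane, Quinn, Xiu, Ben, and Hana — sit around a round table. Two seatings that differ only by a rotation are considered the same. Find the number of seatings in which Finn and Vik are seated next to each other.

Treat {Finn, Vik} as one unit (2 internal orders) and seat the resulting 8 units around the table: (7)! circular arrangements.
So 2 × (7)! = 2 × 5040 = 10080.

10080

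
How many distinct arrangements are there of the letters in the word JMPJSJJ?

210

JMPJSJJ has 7 letters with J appearing 4 times.
Dividing 7! = 5040 by 4! = 24 for the repeated letters gives 210.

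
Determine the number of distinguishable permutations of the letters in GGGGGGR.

7

Letter multiplicities in GGGGGGR: G×6, R×1.
The number of distinct arrangements is 7!/(6!) = 5040/720 = 7.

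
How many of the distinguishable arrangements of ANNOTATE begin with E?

630

With the first slot taken by E, it remains to arrange the other 7 letters (ANNOTAT).
Those 7 letters have A appearing twice, N appearing twice, and T appearing twice, giving (7)!/(2!·2!·2!) = 630.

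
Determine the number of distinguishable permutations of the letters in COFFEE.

180

The 6 letters of COFFEE have repeats: E appearing twice and F appearing twice.
The number of distinct arrangements is 6!/(2!·2!) = 720/4 = 180.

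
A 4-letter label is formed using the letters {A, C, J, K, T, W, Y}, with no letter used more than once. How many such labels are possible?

840

Choose and order 4 of the 7 symbols: the first letter has 7 options, the next 6, then 5, 4.
7 × 6 × 5 × 4 = 840.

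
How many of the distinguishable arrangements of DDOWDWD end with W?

30

With the last slot taken by W, it remains to arrange the other 6 letters (DDODWD).
Those 6 letters have D appearing 4 times, giving (6)!/(4!) = 30.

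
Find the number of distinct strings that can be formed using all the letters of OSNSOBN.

630

The 7 letters of OSNSOBN have repeats: N appearing twice, O appearing twice, and S appearing twice.
Dividing 7! = 5040 by 2!·2!·2! = 8 for the repeated letters gives 630.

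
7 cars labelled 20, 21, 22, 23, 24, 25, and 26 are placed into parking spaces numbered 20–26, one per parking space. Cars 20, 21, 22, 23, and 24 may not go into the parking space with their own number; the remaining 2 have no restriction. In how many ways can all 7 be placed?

Let Aᵢ (for 20 ≤ i ≤ 24) be the placements that put car i in its forbidden parking space. Any j of these fix j positions, leaving (7−j)! ways to fill the rest, and there are C(5,j) ways to pick which j.
By inclusion–exclusion, the number of valid placements is Σ_{j=0}^{5} (−1)^j C(5,j)·(7−j)!.
Computing: 5040 − 3600 + 1200 − 240 + 30 − 2 = 2428.

2428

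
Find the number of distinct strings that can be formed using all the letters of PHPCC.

The 5 letters of PHPCC have repeats: C appearing twice and P appearing twice.
Dividing 5! = 120 by 2!·2! = 4 for the repeated letters gives 30.

30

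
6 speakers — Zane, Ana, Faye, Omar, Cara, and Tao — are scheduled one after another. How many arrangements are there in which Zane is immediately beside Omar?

240

Glue Zane and Omar into one block (2 internal orders), leaving 5 units to arrange in a row.
That gives 2 × 5! = 2 × 120 = 240.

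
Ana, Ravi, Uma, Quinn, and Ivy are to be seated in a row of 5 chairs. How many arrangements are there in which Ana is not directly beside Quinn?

72

Of the 5! = 120 arrangements, those with Ana and Quinn adjacent number 2 × 4! = 48 (treat the pair as a block with 2 internal orders).
So 120 − 48 = 72 arrangements keep them apart.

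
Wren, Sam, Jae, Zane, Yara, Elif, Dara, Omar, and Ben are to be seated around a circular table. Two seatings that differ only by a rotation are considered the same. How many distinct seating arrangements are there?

40320

Fix one person's seat to break rotational symmetry; the remaining 8 people can be arranged in (8)! = 40320 ways.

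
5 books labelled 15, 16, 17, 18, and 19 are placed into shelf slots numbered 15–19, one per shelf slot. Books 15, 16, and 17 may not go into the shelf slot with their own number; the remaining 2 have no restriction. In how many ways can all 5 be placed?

Let Aᵢ (for i ∈ {15, 16, 17}) be the placements that put book i in its forbidden shelf slot. Any j of these fix j positions, leaving (5−j)! ways to fill the rest, and there are C(3,j) ways to pick which j.
By inclusion–exclusion, the number of valid placements is Σ_{j=0}^{3} (−1)^j C(3,j)·(5−j)!.
Computing: 120 − 72 + 18 − 2 = 64.

64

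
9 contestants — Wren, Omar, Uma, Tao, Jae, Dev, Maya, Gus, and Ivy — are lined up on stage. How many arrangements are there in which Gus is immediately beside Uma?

80640

Treat {Gus, Uma} as a single unit. There are 8 units to order, and the pair itself can be ordered 2 ways.
So the count is 2·(8)! = 80640.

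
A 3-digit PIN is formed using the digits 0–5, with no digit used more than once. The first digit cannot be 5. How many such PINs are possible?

100

The first digit has 6−1 = 5 choices (anything except 5).
The remaining 2 digits are filled from the other 5 symbols without repetition: 5 × 4 = 20.
Total: 5 × 20 = 100.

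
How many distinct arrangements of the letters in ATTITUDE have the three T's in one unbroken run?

720

Treat the 3 copies of T as a single block. The multiset to arrange is then {TTT, A, D, E, I, U}, 6 items in all.
All 6 items are distinct, so there are (6)! = 720 arrangements.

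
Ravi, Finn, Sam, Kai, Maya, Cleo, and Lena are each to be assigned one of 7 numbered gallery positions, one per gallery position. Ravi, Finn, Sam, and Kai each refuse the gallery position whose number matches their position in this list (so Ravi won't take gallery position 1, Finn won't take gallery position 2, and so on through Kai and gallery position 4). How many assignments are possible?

Let Aᵢ (for 1 ≤ i ≤ 4) be the placements that put person i in their forbidden gallery position. Any j of these fix j positions, leaving (7−j)! ways to fill the rest, and there are C(4,j) ways to pick which j.
By inclusion–exclusion, the number of valid placements is Σ_{j=0}^{4} (−1)^j C(4,j)·(7−j)!.
Computing: 5040 − 2880 + 720 − 96 + 6 = 2790.

2790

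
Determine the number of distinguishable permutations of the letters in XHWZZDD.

Letter multiplicities in XHWZZDD: D×2, H×1, W×1, X×1, Z×2.
So there are 7! / (2!·2!) = 1260 distinguishable arrangements.

1260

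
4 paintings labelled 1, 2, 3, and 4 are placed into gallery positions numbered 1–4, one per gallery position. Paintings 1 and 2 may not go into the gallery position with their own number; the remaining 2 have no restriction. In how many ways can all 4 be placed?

14

Let Aᵢ (for i ∈ {1, 2}) be the placements that put painting i in its forbidden gallery position. Any j of these fix j positions, leaving (4−j)! ways to fill the rest, and there are C(2,j) ways to pick which j.
By inclusion–exclusion, the number of valid placements is Σ_{j=0}^{2} (−1)^j C(2,j)·(4−j)!.
Computing: 24 − 12 + 2 = 14.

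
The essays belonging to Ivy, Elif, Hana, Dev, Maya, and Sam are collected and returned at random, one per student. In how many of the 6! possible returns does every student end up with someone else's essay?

This is the derangement count D_6: permutations of 6 items with no fixed point.
By inclusion–exclusion this is Σ_{j=0}^{6} (−1)^j C(6,j)·(6−j)!.
Computing: 720 − 720 + 360 − 120 + 30 − 6 + 1 = 265.

265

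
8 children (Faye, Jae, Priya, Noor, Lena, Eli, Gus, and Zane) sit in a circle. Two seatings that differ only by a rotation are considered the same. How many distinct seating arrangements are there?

5040

Fix one person's seat to break rotational symmetry; the remaining 7 people can be arranged in (7)! = 5040 ways.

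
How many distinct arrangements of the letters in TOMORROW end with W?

420

With the last slot taken by W, it remains to arrange the other 7 letters (TOMORRO).
Those 7 letters have O appearing 3 times and R appearing twice, giving (7)!/(3!·2!) = 420.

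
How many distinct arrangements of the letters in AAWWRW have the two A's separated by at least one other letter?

40

Total arrangements of AAWWRW: 6!/(3!·2!) = 60.
Arrangements with the A's together: treat AA as one letter, giving (5)!/(3!) = 20.
Subtracting, 60 − 20 = 40 arrangements keep the A's apart.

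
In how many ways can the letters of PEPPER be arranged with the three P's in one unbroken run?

12

Treat the 3 copies of P as a single block. The multiset to arrange is then {PPP, E, E, R}, 4 items in all.
That gives (4)!/(2!) = 12 arrangements.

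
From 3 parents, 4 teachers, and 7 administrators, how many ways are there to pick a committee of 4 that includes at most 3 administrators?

966

Split by how many administrators are chosen (0 through 3).
Sum: C(7,0)·C(7,4) + C(7,1)·C(7,3) + C(7,2)·C(7,2) + C(7,3)·C(7,1) = 35 + 245 + 441 + 245 = 966.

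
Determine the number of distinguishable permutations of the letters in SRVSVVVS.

280

SRVSVVVS has 8 letters with S appearing 3 times and V appearing 4 times.
The number of distinct arrangements is 8!/(4!·3!) = 40320/144 = 280.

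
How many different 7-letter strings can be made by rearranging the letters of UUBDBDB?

210

The 7 letters of UUBDBDB have repeats: B appearing 3 times, D appearing twice, and U appearing twice.
So there are 7! / (3!·2!·2!) = 210 distinguishable arrangements.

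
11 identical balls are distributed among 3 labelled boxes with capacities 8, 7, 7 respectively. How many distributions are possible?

Ignoring the caps, the number of non-negative solutions to x_1+…+x_3 = 11 is C(13,2) = 78.
Subtract solutions that violate a single cap (substitute x_i' = x_i − (cap_i+1)): x_1 ≥ 9 gives C(4,2) = 6; x_2 ≥ 8 gives C(5,2) = 10; x_3 ≥ 8 gives C(5,2) = 10. Together 26.
No two caps can be exceeded simultaneously, so the pair terms are all 0.
By inclusion–exclusion the count is 78 − 26 + 0 = 52.

52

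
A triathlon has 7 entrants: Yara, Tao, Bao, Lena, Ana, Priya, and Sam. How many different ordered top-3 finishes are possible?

210

There are 7 choices for 1st place, 6 for 2nd, and 5 for 3rd.
That gives 7 × 6 × 5 = 210.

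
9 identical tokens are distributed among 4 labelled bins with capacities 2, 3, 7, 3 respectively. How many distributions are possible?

Ignoring the caps, the number of non-negative solutions to x_1+…+x_4 = 9 is C(12,3) = 220.
Subtract solutions that violate a single cap (substitute x_i' = x_i − (cap_i+1)): x_1 ≥ 3 gives C(9,3) = 84; x_2 ≥ 4 gives C(8,3) = 56; x_3 ≥ 8 gives C(4,3) = 4; x_4 ≥ 4 gives C(8,3) = 56. Together 200.
Add back pairs where two caps are both exceeded: 10 + 0 + 10 + 0 + 4 + 0 = 24.
By inclusion–exclusion the count is 220 − 200 + 24 = 44.

44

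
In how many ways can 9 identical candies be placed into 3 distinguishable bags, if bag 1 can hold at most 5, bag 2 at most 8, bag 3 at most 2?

17

Ignoring the caps, the number of non-negative solutions to x_1+…+x_3 = 9 is C(11,2) = 55.
Subtract solutions that violate a single cap (substitute x_i' = x_i − (cap_i+1)): x_1 ≥ 6 gives C(5,2) = 10; x_2 ≥ 9 gives C(2,2) = 1; x_3 ≥ 3 gives C(8,2) = 28. Together 39.
Add back pairs where two caps are both exceeded: 0 + 1 + 0 = 1.
By inclusion–exclusion the count is 55 − 39 + 1 = 17.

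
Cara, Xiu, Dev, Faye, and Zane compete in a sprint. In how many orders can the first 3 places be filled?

There are 5 choices for 1st place, 4 for 2nd, and 3 for 3rd.
That gives 5 × 4 × 3 = 60.

60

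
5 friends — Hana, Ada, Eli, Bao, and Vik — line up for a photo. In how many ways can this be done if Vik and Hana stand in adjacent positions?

48

Glue Vik and Hana into one block (2 internal orders), leaving 4 units to arrange in a row.
That gives 2 × 4! = 2 × 24 = 48.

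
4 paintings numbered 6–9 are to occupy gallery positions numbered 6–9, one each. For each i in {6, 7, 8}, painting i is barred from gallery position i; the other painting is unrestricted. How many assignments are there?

Let Aᵢ (for i ∈ {6, 7, 8}) be the placements that put painting i in its forbidden gallery position. Any j of these fix j positions, leaving (4−j)! ways to fill the rest, and there are C(3,j) ways to pick which j.
By inclusion–exclusion, the number of valid placements is Σ_{j=0}^{3} (−1)^j C(3,j)·(4−j)!.
Computing: 24 − 18 + 6 − 1 = 11.

11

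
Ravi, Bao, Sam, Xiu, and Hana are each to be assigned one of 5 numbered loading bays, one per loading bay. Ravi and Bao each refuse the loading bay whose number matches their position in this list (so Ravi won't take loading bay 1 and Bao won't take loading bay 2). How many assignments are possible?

78

Let Aᵢ (for i ∈ {1, 2}) be the placements that put person i in their forbidden loading bay. Any j of these fix j positions, leaving (5−j)! ways to fill the rest, and there are C(2,j) ways to pick which j.
By inclusion–exclusion, the number of valid placements is Σ_{j=0}^{2} (−1)^j C(2,j)·(5−j)!.
Computing: 120 − 48 + 6 = 78.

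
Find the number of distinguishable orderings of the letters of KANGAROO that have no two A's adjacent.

7560

There are 8!/(2!·2!) = 10080 arrangements of KANGAROO in total.
Arrangements with the A's together: treat AA as one letter, giving (7)!/(2!) = 2520.
Hence 10080 − 2520 = 7560.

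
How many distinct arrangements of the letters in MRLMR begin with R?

12

Fix R in the first position and arrange the remaining 4 letters.
Those 4 letters have M appearing twice, giving (4)!/(2!) = 12.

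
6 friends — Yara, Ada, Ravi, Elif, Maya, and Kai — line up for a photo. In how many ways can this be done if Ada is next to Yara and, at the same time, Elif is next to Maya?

Treat {Ada,Yara} as one block (2 orders) and {Elif,Maya} as another (2 orders).
That leaves 4 units to arrange: 2 × 2 × 4! = 4 × 24 = 96.

96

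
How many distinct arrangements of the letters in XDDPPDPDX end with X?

280

With the last slot taken by X, it remains to arrange the other 8 letters (DDPPDPDX).
Those 8 letters have D appearing 4 times and P appearing 3 times, giving (8)!/(4!·3!) = 280.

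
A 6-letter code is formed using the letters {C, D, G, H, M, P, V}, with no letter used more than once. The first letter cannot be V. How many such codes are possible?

The first letter has 7−1 = 6 choices (anything except V).
The remaining 5 letters are filled from the other 6 symbols without repetition: 6 × 5 × 4 × 3 × 2 = 720.
Total: 6 × 720 = 4320.

4320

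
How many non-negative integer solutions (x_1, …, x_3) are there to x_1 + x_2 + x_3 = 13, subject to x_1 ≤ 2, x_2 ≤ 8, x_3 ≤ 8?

15

Ignoring the caps, the number of non-negative solutions to x_1+…+x_3 = 13 is C(15,2) = 105.
Subtract solutions that violate a single cap (substitute x_i' = x_i − (cap_i+1)): x_1 ≥ 3 gives C(12,2) = 66; x_2 ≥ 9 gives C(6,2) = 15; x_3 ≥ 9 gives C(6,2) = 15. Together 96.
Add back pairs where two caps are both exceeded: 3 + 3 + 0 = 6.
By inclusion–exclusion the count is 105 − 96 + 6 = 15.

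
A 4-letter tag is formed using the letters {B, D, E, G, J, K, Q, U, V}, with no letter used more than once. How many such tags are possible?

3024

Choose and order 4 of the 9 symbols: the first letter has 9 options, the next 8, then 7, 6.
9 × 8 × 7 × 6 = 3024.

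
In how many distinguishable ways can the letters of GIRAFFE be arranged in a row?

GIRAFFE has 7 letters with F appearing twice.
Dividing 7! = 5040 by 2! = 2 for the repeated letters gives 2520.

2520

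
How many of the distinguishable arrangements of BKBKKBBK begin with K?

With the first slot taken by K, it remains to arrange the other 7 letters (BBKKBBK).
Those 7 letters have B appearing 4 times and K appearing 3 times, giving (7)!/(4!·3!) = 35.

35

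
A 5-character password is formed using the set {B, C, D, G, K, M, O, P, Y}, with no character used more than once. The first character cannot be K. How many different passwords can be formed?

The first character has 9−1 = 8 choices (anything except K).
The remaining 4 characters are filled from the other 8 symbols without repetition: 8 × 7 × 6 × 5 = 1680.
Total: 8 × 1680 = 13440.

13440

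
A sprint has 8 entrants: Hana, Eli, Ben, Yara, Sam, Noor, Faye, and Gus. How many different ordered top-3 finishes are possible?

There are 8 choices for 1st place, 7 for 2nd, and 6 for 3rd.
That gives 8 × 7 × 6 = 336.

336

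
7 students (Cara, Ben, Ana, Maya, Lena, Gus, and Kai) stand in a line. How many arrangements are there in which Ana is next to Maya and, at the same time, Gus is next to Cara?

Treat {Ana,Maya} as one block (2 orders) and {Gus,Cara} as another (2 orders).
That leaves 5 units to arrange: 2 × 2 × 5! = 4 × 120 = 480.

480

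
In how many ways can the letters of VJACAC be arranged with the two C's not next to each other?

There are 6!/(2!·2!) = 180 arrangements of VJACAC in total.
Arrangements with the C's together: treat CC as one letter, giving (5)!/(2!) = 60.
Hence 180 − 60 = 120.

120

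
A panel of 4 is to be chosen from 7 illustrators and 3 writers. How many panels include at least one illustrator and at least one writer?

Total 4-person selections from all 10: C(10,4) = 210.
Selections missing a whole group: no illustrators → C(3,4) = 0; no writers → C(7,4) = 35.
Both groups omitted at once is impossible, so 210 − 35 = 175.

175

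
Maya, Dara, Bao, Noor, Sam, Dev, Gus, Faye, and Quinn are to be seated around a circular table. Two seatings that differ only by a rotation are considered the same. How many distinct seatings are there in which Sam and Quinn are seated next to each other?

10080

Glue Sam and Quinn into a block (2 internal orders). Seating 8 units around a circle gives (7)! arrangements.
So 2 × (7)! = 2 × 5040 = 10080.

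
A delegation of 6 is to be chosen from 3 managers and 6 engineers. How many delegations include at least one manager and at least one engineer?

83

With no constraint there are C(9,6) = 84 possible selections.
Subtract selections that omit an entire group: no managers → C(6,6) = 1; no engineers → C(3,6) = 0.
Both groups omitted at once is impossible, so 84 − 1 = 83.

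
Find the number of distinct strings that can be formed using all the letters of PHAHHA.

60

PHAHHA has 6 letters with A appearing twice and H appearing 3 times.
The number of distinct arrangements is 6!/(3!·2!) = 720/12 = 60.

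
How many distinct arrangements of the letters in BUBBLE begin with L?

20

Fix L in the first position and arrange the remaining 5 letters.
Those 5 letters have B appearing 3 times, giving (5)!/(3!) = 20.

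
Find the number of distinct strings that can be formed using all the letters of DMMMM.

5

Letter multiplicities in DMMMM: D×1, M×4.
Dividing 5! = 120 by 4! = 24 for the repeated letters gives 5.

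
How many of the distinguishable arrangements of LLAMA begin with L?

With the first slot taken by L, it remains to arrange the other 4 letters (LAMA).
Those 4 letters have A appearing twice, giving (4)!/(2!) = 12.

12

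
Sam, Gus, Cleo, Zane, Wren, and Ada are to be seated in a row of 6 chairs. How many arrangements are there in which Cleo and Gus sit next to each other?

Glue Cleo and Gus into one block (2 internal orders), leaving 5 units to arrange in a row.
So the count is 2·(5)! = 240.

240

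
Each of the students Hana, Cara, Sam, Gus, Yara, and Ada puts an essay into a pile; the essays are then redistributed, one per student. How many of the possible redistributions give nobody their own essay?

Count assignments avoiding every fixed point. For any j of the 6 students fixed to their own essay, the other 6−j can be arranged in (6−j)! ways.
By inclusion–exclusion this is Σ_{j=0}^{6} (−1)^j C(6,j)·(6−j)!.
Computing: 720 − 720 + 360 − 120 + 30 − 6 + 1 = 265.

265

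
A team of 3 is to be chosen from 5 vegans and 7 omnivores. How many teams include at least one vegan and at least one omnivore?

With no constraint there are C(12,3) = 220 possible selections.
Selections missing a whole group: no vegans → C(7,3) = 35; no omnivores → C(5,3) = 10.
Both groups omitted at once is impossible, so 220 − 45 = 175.

175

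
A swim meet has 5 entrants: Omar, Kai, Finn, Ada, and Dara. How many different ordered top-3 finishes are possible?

This is an ordered selection of 3 from 5: P(5,3).
That gives 5 × 4 × 3 = 60.

60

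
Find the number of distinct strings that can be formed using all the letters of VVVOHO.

60

Letter multiplicities in VVVOHO: H×1, O×2, V×3.
Dividing 6! = 720 by 3!·2! = 12 for the repeated letters gives 60.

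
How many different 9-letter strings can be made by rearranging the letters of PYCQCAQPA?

22680

Letter multiplicities in PYCQCAQPA: A×2, C×2, P×2, Q×2, Y×1.
The number of distinct arrangements is 9!/(2!·2!·2!·2!) = 362880/16 = 22680.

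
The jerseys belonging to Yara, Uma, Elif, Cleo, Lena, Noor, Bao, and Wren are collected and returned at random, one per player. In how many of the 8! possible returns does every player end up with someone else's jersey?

14833

Let Aᵢ be the assignments in which player i gets their old jersey. We want the size of the complement of A₁∪…∪A_8.
By inclusion–exclusion this is Σ_{j=0}^{8} (−1)^j C(8,j)·(8−j)!.
Computing: 40320 − 40320 + 20160 − 6720 + 1680 − 336 + 56 − 8 + 1 = 14833.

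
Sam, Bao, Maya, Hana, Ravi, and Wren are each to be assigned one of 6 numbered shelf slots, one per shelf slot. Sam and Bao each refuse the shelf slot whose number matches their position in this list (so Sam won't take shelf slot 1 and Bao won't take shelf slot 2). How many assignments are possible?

504

Let Aᵢ (for i ∈ {1, 2}) be the placements that put person i in their forbidden shelf slot. Any j of these fix j positions, leaving (6−j)! ways to fill the rest, and there are C(2,j) ways to pick which j.
By inclusion–exclusion, the number of valid placements is Σ_{j=0}^{2} (−1)^j C(2,j)·(6−j)!.
Computing: 720 − 240 + 24 = 504.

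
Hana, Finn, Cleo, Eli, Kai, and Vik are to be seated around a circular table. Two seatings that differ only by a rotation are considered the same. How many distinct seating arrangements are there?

Fix one person's seat to break rotational symmetry; the remaining 5 people can be arranged in (5)! = 120 ways.

120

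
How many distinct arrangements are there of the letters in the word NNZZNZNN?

Letter multiplicities in NNZZNZNN: N×5, Z×3.
Dividing 8! = 40320 by 5!·3! = 720 for the repeated letters gives 56.

56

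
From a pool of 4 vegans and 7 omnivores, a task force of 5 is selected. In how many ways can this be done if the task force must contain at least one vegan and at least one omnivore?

441

Unrestricted: C(11,5) = 462 ways to pick any 5 of the 11.
Subtract selections that omit an entire group: no vegans → C(7,5) = 21; no omnivores → C(4,5) = 0.
Both groups omitted at once is impossible, so 462 − 21 = 441.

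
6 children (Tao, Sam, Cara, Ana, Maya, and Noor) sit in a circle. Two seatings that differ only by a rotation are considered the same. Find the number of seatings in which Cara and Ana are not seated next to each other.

All circular seatings of 6 people number (5)! = 120.
Those with Cara next to Ana: fuse the pair into one unit and seat 5 units around a circle — 2·(4)! = 48.
Subtracting, 120 − 48 = 72.

72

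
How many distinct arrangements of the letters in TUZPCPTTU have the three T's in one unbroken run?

Treat the 3 copies of T as a single block. The multiset to arrange is then {TTT, C, P, P, U, U, Z}, 7 items in all.
That gives (7)!/(2!·2!) = 1260 arrangements.

1260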